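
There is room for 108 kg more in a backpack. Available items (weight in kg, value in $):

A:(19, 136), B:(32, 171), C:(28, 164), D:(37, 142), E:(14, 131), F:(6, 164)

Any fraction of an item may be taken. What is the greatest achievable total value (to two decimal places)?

800.54

Greedy by value/weight ratio, highest first.
Ratios (sorted): F 27.33, E 9.36, A 7.16, C 5.86, B 5.34, D 3.84
take F (6 @ 164); take E (14 @ 131); take A (19 @ 136); take C (28 @ 164); take B (32 @ 171); take 9/37 of D → 34.54. Capacity used 108/108.
Total value = 800.54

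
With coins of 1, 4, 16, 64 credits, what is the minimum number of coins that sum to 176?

5

Use the largest denomination that fits, subtract, and repeat.
176 − 2×64→48 − 3×16→0
Total coins = 2 + 3 = 5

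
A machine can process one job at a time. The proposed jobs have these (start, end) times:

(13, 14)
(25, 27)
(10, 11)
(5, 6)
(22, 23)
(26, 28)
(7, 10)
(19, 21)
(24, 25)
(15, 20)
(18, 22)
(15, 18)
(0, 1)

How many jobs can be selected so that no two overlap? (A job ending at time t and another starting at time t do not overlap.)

10

Sorted by end: (0,1)  (5,6)  (7,10)  (10,11)  (13,14)  (15,18)  (15,20)  (19,21)  (18,22)  (22,23)  (24,25)  (25,27)  (26,28)
take (0,1); take (5,6); take (7,10); take (10,11); take (13,14); take (15,18); skip (15,20); take (19,21); skip (18,22); take (22,23); take (24,25); take (25,27).
Selected 10 jobs.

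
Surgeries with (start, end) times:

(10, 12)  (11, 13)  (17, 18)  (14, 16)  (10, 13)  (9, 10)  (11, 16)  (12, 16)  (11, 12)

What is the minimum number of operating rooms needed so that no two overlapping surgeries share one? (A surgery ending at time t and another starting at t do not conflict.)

Count concurrent intervals with a sweep; the peak is the room count.
starts: [9, 10, 10, 11, 11, 11, 12, 14, 17]
ends:   [10, 12, 12, 13, 13, 16, 16, 16, 18]
s9→1 e10→0 s10→1 s10→2 s11→3 s11→4 s11→5  — peak 5.

5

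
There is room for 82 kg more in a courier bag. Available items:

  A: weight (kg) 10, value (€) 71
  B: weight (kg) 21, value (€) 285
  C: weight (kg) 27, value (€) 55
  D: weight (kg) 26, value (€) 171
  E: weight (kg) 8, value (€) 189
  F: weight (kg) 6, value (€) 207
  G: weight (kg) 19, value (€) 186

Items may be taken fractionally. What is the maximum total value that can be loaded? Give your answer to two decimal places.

Greedy by value/weight ratio, highest first.
Order: F (207/6=34.50) > E (189/8=23.62) > B (285/21=13.57) > G (186/19=9.79) > A (71/10=7.10) > D (171/26=6.58) > C (55/27=2.04)
Fill: take F (6 @ 207) → take E (8 @ 189) → take B (21 @ 285) → take G (19 @ 186) → take A (10 @ 71) → take 18/26 of D → 118.38; 82/82 used.
Total value = 1056.38

1056.38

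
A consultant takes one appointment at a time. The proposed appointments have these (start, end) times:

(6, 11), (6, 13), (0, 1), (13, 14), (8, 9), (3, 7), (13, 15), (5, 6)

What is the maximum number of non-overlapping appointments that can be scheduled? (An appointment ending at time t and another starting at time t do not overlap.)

4

Order by finish time; keep every interval that doesn't clash with the previous kept one.
By end time: (0,1), (5,6), (3,7), (8,9), (6,11), (6,13), (13,14), (13,15).
Pick (0,1); next start ≥ 1 → (5,6); next start ≥ 6 → (8,9); next start ≥ 9 → (13,14).
Selected 4 appointments.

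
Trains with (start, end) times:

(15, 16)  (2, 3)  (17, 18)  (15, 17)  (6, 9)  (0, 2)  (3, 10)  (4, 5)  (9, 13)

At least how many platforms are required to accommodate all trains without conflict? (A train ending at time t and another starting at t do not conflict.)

2

Count concurrent intervals with a sweep; the peak is the room count.
Events (time:±→running): 0:+→1 2:-→0 2:+→1 3:-→0 3:+→1 4:+→2 … peak 2.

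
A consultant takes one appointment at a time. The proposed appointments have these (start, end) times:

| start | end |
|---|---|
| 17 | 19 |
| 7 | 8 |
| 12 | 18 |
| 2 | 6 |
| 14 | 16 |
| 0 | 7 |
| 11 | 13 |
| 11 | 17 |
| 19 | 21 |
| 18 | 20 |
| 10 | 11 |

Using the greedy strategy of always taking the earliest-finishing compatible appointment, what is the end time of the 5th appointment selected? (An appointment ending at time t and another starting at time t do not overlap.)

By end time: (2,6), (0,7), (7,8), (10,11), (11,13), (14,16), (11,17), (12,18), (17,19), (18,20), (19,21).
Pick (2,6); next start ≥ 6 → (7,8); next start ≥ 8 → (10,11); next start ≥ 11 → (11,13); next start ≥ 13 → (14,16); next start ≥ 16 → (17,19); next start ≥ 19 → (19,21).
Selected: (2,6) (7,8) (10,11) (11,13) (14,16) (17,19) (19,21)

16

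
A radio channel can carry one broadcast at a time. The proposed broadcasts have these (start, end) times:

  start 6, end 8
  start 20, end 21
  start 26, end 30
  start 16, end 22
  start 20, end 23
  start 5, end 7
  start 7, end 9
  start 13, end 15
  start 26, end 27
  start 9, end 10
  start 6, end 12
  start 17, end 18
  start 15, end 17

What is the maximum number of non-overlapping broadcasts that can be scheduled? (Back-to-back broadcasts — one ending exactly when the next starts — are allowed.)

Sort by end time and greedily take each interval whose start is ≥ the last chosen end.
Sorted by end: (5,7)  (6,8)  (7,9)  (9,10)  (6,12)  (13,15)  (15,17)  (17,18)  (20,21)  (16,22)  (20,23)  (26,27)  (26,30)
take (5,7); take (7,9); take (9,10); take (13,15); take (15,17); take (17,18); take (20,21); take (26,27).
Selected 8 broadcasts.

8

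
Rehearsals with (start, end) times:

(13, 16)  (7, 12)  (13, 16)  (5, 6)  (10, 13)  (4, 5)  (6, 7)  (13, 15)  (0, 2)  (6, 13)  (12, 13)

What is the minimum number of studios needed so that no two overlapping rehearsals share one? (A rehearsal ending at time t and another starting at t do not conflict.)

3

The answer is the maximum number of intervals overlapping at any instant.
Events (time:±→running): 0:+→1 2:-→0 4:+→1 5:-→0 5:+→1 6:-→0 6:+→1 6:+→2 7:-→1 7:+→2 10:+→3 … peak 3.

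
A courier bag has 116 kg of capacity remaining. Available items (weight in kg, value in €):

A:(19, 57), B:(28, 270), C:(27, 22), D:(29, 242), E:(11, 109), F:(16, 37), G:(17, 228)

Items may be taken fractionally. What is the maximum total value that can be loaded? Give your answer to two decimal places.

933.75

Sort by value per unit weight and fill in that order.
Ratios (sorted): G 13.41, E 9.91, B 9.64, D 8.34, A 3.00, F 2.31, C 0.81
take G (17 @ 228); take E (11 @ 109); take B (28 @ 270); take D (29 @ 242); take A (19 @ 57); take 12/16 of F → 27.75. Capacity used 116/116.
Total value = 933.75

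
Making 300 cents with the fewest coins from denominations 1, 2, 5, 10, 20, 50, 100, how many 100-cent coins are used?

3

300 − 3×100→0
Count of 100: 3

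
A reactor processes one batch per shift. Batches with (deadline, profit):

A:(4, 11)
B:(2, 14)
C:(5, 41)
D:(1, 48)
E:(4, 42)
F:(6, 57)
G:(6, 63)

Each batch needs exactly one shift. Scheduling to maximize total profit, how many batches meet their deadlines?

6

Take jobs in profit order; each goes to the latest open slot no later than its deadline.
By profit: G(d6,63), F(d6,57), D(d1,48), E(d4,42), C(d5,41), B(d2,14), A(d4,11)
G→slot 6; F→slot 5; D→slot 1; E→slot 4; C→slot 3; B→slot 2; A skipped.
6 of 7 scheduled.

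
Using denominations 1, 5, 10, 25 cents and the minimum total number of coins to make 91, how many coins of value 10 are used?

91 − 3×25→16 − 1×10→6 − 1×5→1 − 1×1→0
Count of 10: 1

1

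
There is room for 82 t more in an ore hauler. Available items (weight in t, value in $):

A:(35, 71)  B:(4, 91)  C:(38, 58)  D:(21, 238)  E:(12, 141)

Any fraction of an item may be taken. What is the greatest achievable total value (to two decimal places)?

Sort by value per unit weight and fill in that order.
Ratios (sorted): B 22.75, E 11.75, D 11.33, A 2.03, C 1.53
take B (4 @ 91); take E (12 @ 141); take D (21 @ 238); take A (35 @ 71); take 10/38 of C → 15.26. Capacity used 82/82.
Total value = 556.26

556.26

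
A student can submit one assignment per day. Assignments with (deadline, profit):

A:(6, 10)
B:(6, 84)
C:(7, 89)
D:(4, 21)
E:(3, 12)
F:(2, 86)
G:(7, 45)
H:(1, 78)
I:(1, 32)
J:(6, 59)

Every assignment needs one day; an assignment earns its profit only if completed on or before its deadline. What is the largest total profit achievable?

462

Profit order: C=89 F=86 B=84 H=78 J=59 G=45 I=32 D=21 E=12 A=10
Assign: C→slot 7, F→slot 2, B→slot 6, H→slot 1, J→slot 5, G→slot 4, I skipped, D→slot 3, E skipped, A skipped.
Slots: [1:H] [2:F] [3:D] [4:G] [5:J] [6:B] [7:C]
Profit = 78 + 86 + 21 + 45 + 59 + 84 + 89 = 462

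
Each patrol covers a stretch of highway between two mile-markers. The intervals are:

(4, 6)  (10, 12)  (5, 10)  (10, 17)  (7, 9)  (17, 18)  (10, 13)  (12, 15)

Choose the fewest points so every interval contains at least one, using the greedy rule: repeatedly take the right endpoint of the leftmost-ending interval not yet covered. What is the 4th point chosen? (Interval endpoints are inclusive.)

Sort by right endpoint; whenever an interval is uncovered, place a point at its right end.
By right end: [4,6]  [7,9]  [5,10]  [10,12]  [10,13]  [12,15]  [10,17]  [17,18]
[4,6] uncovered → point at 6; [7,9] uncovered → point at 9; [10,12] uncovered → point at 12; [17,18] uncovered → point at 18.
Points: 6, 9, 12, 18 (4 total).

18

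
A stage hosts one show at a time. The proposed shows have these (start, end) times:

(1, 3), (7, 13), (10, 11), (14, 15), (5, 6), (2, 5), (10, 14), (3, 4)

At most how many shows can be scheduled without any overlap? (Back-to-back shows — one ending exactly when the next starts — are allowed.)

Greedy by earliest finish: after sorting by end time, pick each interval compatible with the last pick.
By end time: (1,3), (3,4), (2,5), (5,6), (10,11), (7,13), (10,14), (14,15).
Pick (1,3); next start ≥ 3 → (3,4); next start ≥ 4 → (5,6); next start ≥ 6 → (10,11); next start ≥ 11 → (14,15).
Selected 5 shows.

5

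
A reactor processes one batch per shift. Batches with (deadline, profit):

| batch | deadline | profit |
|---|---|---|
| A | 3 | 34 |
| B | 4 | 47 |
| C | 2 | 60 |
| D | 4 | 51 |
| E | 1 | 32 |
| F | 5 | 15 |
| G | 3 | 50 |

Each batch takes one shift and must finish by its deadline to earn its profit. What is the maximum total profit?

Sort by profit descending; place each in the latest free slot ≤ its deadline.
Profit order: C=60 D=51 G=50 B=47 A=34 E=32 F=15
Assign: C→slot 2, D→slot 4, G→slot 3, B→slot 1, A skipped, E skipped, F→slot 5.
Slots: [1:B] [2:C] [3:G] [4:D] [5:F]
Profit = 47 + 60 + 50 + 51 + 15 = 223

223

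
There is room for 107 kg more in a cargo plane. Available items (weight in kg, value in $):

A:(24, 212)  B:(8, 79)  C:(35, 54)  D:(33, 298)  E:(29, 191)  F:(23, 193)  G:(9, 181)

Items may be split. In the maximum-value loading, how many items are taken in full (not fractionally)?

Greedy by value/weight ratio, highest first.
Ratios (sorted): G 20.11, B 9.88, D 9.03, A 8.83, F 8.39, E 6.59, C 1.54
take G (9 @ 181); take B (8 @ 79); take D (33 @ 298); take A (24 @ 212); take F (23 @ 193); take 10/29 of E → 65.86. Capacity used 107/107.
5 item(s) taken whole; one partial (take 10/29 of E).

5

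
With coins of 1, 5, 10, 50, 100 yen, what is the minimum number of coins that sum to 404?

Use the largest denomination that fits, subtract, and repeat.
404 − 4×100→4 − 4×1→0
Total coins = 4 + 4 = 8

8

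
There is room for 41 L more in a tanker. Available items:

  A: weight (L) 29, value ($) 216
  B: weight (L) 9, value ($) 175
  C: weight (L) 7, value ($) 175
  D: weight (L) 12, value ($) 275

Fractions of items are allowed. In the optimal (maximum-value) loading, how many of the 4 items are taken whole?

3

Sort by value per unit weight and fill in that order.
Order: C (175/7=25.00) > D (275/12=22.92) > B (175/9=19.44) > A (216/29=7.45)
Fill: take C (7 @ 175) → take D (12 @ 275) → take B (9 @ 175) → take 13/29 of A → 96.83; 41/41 used.
3 item(s) taken whole; one partial (take 13/29 of A).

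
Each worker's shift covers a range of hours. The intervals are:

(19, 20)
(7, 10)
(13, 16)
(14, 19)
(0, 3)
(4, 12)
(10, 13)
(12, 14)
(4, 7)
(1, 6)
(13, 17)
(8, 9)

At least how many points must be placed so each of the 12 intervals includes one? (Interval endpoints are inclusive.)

Sorted: [0,3] [1,6] [4,7] [8,9] [7,10] [4,12] [10,13] [12,14] [13,16] [13,17] [14,19] [19,20]
{[0,3],[1,6]} hit by 3; {[4,7]} hit by 7; {[8,9],[7,10],[4,12]} hit by 9; {[10,13],[12,14],[13,16],[13,17]} hit by 13; {[14,19],[19,20]} hit by 19.
Points: 3, 7, 9, 13, 19 (5 total).

5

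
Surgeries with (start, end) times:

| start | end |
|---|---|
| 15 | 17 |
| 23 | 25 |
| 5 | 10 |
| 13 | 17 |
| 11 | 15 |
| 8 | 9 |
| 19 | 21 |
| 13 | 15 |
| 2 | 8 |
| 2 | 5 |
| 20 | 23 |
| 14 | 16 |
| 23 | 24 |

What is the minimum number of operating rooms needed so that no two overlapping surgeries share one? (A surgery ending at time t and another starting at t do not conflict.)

starts: [2, 2, 5, 8, 11, 13, 13, 14, 15, 19, 20, 23, 23]
ends:   [5, 8, 9, 10, 15, 15, 16, 17, 17, 21, 23, 24, 25]
s2→1 s2→2 e5→1 s5→2 e8→1 s8→2 e9→1 e10→0 s11→1 s13→2 s13→3 s14→4  — peak 4.

4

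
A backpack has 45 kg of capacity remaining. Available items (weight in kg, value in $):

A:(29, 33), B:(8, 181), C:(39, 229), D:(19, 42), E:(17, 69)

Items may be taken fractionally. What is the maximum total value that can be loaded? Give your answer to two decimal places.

Order: B (181/8=22.62) > C (229/39=5.87) > E (69/17=4.06) > D (42/19=2.21) > A (33/29=1.14)
Fill: take B (8 @ 181) → take 37/39 of C → 217.26; 45/45 used.
Total value = 398.26

398.26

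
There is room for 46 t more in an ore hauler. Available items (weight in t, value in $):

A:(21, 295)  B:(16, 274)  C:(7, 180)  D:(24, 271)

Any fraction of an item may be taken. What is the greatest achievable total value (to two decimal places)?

Greedy by value/weight ratio, highest first.
Ratios (sorted): C 25.71, B 17.12, A 14.05, D 11.29
take C (7 @ 180); take B (16 @ 274); take A (21 @ 295); take 2/24 of D → 22.58. Capacity used 46/46.
Total value = 771.58

771.58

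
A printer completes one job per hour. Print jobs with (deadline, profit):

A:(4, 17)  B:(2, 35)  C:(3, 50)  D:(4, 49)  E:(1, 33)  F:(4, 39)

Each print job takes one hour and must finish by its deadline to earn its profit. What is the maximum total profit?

Sort by profit descending; place each in the latest free slot ≤ its deadline.
By profit: C(d3,50), D(d4,49), F(d4,39), B(d2,35), E(d1,33), A(d4,17)
C→slot 3; D→slot 4; F→slot 2; B→slot 1; E skipped; A skipped.
Profit = 35 + 39 + 50 + 49 = 173

173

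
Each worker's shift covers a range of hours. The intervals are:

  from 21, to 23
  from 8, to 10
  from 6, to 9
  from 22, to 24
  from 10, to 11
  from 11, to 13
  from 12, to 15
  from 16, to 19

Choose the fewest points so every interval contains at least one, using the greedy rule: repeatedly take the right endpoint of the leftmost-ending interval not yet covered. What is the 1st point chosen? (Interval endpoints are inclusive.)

By right end: [6,9]  [8,10]  [10,11]  [11,13]  [12,15]  [16,19]  [21,23]  [22,24]
[6,9] uncovered → point at 9; [10,11] uncovered → point at 11; [12,15] uncovered → point at 15; [16,19] uncovered → point at 19; [21,23] uncovered → point at 23.
Points: 9, 11, 15, 19, 23 (5 total).

9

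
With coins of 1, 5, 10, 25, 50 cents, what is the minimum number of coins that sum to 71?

Greedy: take as many of the largest coin as possible, then repeat with the remainder.
71 = 1×50 + 2×10 + 1×1
Total coins = 1 + 2 + 1 = 4

4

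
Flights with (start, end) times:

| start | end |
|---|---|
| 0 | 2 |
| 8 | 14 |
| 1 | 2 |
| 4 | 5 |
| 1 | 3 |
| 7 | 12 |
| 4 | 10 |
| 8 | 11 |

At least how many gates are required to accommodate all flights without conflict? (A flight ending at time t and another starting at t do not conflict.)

4

Count concurrent intervals with a sweep; the peak is the room count.
Events (time:±→running): 0:+→1 1:+→2 1:+→3 2:-→2 2:-→1 3:-→0 4:+→1 4:+→2 5:-→1 7:+→2 8:+→3 8:+→4 … peak 4.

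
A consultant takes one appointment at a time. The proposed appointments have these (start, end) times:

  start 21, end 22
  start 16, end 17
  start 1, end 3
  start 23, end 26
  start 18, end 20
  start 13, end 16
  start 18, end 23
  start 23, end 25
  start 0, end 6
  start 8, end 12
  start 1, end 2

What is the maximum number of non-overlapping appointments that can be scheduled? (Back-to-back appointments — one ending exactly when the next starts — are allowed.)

Sort by end time and greedily take each interval whose start is ≥ the last chosen end.
Sorted by end: (1,2)  (1,3)  (0,6)  (8,12)  (13,16)  (16,17)  (18,20)  (21,22)  (18,23)  (23,25)  (23,26)
take (1,2); skip (0,6); take (8,12); take (13,16); take (16,17); take (18,20); take (21,22); take (23,25).
Selected 7 appointments.

7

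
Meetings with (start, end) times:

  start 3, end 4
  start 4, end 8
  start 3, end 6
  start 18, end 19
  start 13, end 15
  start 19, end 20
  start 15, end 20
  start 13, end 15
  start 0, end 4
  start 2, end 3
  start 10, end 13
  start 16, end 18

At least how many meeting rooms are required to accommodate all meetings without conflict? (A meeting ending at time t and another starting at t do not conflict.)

Events (time:±→running): 0:+→1 2:+→2 3:-→1 3:+→2 3:+→3 … peak 3.

3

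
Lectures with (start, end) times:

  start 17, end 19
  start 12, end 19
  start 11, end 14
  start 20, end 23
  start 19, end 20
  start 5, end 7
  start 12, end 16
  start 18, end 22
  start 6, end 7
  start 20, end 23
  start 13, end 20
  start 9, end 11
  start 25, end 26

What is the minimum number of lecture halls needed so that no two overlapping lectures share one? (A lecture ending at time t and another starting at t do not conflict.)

4

Events (time:±→running): 5:+→1 6:+→2 7:-→1 7:-→0 9:+→1 11:-→0 11:+→1 12:+→2 12:+→3 13:+→4 … peak 4.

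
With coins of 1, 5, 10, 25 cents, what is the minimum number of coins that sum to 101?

5

101 − 4×25→1 − 1×1→0
Total coins = 4 + 1 = 5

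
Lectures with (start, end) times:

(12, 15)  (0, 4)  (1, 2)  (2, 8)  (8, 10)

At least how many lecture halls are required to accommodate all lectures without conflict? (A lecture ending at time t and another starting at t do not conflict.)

2

starts: [0, 1, 2, 8, 12]
ends:   [2, 4, 8, 10, 15]
s0→1 s1→2  — peak 2.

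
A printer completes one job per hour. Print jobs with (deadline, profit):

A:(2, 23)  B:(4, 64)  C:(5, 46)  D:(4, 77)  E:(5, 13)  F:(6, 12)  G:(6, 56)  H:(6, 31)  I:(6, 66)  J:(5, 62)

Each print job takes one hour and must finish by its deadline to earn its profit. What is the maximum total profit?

371

Profit order: D=77 I=66 B=64 J=62 G=56 C=46 H=31 A=23 E=13 F=12
Assign: D→slot 4, I→slot 6, B→slot 3, J→slot 5, G→slot 2, C→slot 1, H skipped, A skipped, E skipped, F skipped.
Slots: [1:C] [2:G] [3:B] [4:D] [5:J] [6:I]
Profit = 46 + 56 + 64 + 77 + 62 + 66 = 371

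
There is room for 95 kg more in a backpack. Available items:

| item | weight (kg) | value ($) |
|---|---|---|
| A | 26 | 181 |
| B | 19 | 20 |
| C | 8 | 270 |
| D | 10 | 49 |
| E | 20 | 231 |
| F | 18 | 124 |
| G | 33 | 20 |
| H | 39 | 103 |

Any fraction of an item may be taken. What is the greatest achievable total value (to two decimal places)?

Ratios (sorted): C 33.75, E 11.55, A 6.96, F 6.89, D 4.90, H 2.64, B 1.05, G 0.61
take C (8 @ 270); take E (20 @ 231); take A (26 @ 181); take F (18 @ 124); take D (10 @ 49); take 13/39 of H → 34.33. Capacity used 95/95.
Total value = 889.33

889.33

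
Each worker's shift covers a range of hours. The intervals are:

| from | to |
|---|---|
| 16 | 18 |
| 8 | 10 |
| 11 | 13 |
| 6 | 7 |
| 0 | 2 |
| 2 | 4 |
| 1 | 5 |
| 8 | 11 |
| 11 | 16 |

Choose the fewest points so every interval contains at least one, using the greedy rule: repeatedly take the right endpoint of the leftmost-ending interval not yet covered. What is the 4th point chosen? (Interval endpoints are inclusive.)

Sort by right endpoint; whenever an interval is uncovered, place a point at its right end.
Sorted: [0,2] [2,4] [1,5] [6,7] [8,10] [8,11] [11,13] [11,16] [16,18]
{[0,2],[2,4],[1,5]} hit by 2; {[6,7]} hit by 7; {[8,10],[8,11]} hit by 10; {[11,13],[11,16]} hit by 13; {[16,18]} hit by 18.
Points: 2, 7, 10, 13, 18 (5 total).

13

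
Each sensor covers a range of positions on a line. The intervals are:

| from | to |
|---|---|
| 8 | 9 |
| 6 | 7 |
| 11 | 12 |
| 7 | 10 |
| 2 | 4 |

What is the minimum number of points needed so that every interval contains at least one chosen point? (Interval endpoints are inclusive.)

4

Process intervals by earliest right end; each time one isn't hit yet, stab at its right endpoint.
By right end: [2,4]  [6,7]  [8,9]  [7,10]  [11,12]
[2,4] uncovered → point at 4; [6,7] uncovered → point at 7; [8,9] uncovered → point at 9; [11,12] uncovered → point at 12.
Points: 4, 7, 9, 12 (4 total).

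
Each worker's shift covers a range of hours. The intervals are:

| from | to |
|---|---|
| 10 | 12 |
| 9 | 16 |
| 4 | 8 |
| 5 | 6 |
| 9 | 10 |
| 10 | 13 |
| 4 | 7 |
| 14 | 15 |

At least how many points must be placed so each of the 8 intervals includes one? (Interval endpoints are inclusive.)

Process intervals by earliest right end; each time one isn't hit yet, stab at its right endpoint.
Sorted: [5,6] [4,7] [4,8] [9,10] [10,12] [10,13] [14,15] [9,16]
{[5,6],[4,7],[4,8]} hit by 6; {[9,10],[10,12],[10,13]} hit by 10; {[14,15],[9,16]} hit by 15.
Points: 6, 10, 15 (3 total).

3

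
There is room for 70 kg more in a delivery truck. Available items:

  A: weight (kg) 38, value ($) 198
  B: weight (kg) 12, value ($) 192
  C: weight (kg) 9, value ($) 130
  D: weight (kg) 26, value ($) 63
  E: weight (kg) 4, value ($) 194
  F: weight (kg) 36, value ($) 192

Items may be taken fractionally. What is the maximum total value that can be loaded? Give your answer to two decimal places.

754.89

Greedy by value/weight ratio, highest first.
Order: E (194/4=48.50) > B (192/12=16.00) > C (130/9=14.44) > F (192/36=5.33) > A (198/38=5.21) > D (63/26=2.42)
Fill: take E (4 @ 194) → take B (12 @ 192) → take C (9 @ 130) → take F (36 @ 192) → take 9/38 of A → 46.89; 70/70 used.
Total value = 754.89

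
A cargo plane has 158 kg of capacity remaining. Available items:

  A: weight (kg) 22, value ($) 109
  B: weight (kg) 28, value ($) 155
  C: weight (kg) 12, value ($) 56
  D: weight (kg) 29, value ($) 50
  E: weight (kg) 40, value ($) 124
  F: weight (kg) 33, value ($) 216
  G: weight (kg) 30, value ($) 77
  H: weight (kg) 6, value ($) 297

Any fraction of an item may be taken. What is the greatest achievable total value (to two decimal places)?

Sort by value per unit weight and fill in that order.
Order: H (297/6=49.50) > F (216/33=6.55) > B (155/28=5.54) > A (109/22=4.95) > C (56/12=4.67) > E (124/40=3.10) > G (77/30=2.57) > D (50/29=1.72)
Fill: take H (6 @ 297) → take F (33 @ 216) → take B (28 @ 155) → take A (22 @ 109) → take C (12 @ 56) → take E (40 @ 124) → take 17/30 of G → 43.63; 158/158 used.
Total value = 1000.63

1000.63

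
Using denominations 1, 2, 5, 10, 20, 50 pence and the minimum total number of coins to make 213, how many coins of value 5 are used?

213 = 4×50 + 1×10 + 1×2 + 1×1
Count of 5: 0

0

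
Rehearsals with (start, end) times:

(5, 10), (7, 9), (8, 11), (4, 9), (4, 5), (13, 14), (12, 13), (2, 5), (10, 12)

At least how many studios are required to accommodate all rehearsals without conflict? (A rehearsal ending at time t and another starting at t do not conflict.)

The answer is the maximum number of intervals overlapping at any instant.
Events (time:±→running): 2:+→1 4:+→2 4:+→3 5:-→2 5:-→1 5:+→2 7:+→3 8:+→4 … peak 4.

4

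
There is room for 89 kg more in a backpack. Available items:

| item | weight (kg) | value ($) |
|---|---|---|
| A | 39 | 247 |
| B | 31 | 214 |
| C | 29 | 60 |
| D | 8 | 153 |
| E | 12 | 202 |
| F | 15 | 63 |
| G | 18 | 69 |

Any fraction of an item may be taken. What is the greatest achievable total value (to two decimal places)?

Greedy by value/weight ratio, highest first.
Ratios (sorted): D 19.12, E 16.83, B 6.90, A 6.33, F 4.20, G 3.83, C 2.07
take D (8 @ 153); take E (12 @ 202); take B (31 @ 214); take 38/39 of A → 240.67. Capacity used 89/89.
Total value = 809.67

809.67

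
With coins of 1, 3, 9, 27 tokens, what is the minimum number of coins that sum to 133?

9

133 − 4×27→25 − 2×9→7 − 2×3→1 − 1×1→0
Total coins = 4 + 2 + 2 + 1 = 9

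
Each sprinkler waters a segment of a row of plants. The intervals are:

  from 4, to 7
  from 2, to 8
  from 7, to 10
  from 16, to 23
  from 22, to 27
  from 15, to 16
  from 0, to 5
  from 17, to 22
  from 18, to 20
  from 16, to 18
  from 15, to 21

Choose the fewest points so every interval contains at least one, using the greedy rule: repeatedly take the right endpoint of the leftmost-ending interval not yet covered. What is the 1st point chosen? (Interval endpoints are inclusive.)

Sorted: [0,5] [4,7] [2,8] [7,10] [15,16] [16,18] [18,20] [15,21] [17,22] [16,23] [22,27]
{[0,5],[4,7],[2,8]} hit by 5; {[7,10]} hit by 10; {[15,16],[16,18]} hit by 16; {[18,20],[15,21],[17,22],[16,23]} hit by 20; {[22,27]} hit by 27.
Points: 5, 10, 16, 20, 27 (5 total).

5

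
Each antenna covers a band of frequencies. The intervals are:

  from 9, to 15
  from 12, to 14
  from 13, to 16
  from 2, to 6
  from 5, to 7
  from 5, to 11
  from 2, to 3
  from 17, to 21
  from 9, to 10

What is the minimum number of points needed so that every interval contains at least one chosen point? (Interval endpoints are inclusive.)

5

Process intervals by earliest right end; each time one isn't hit yet, stab at its right endpoint.
Sorted: [2,3] [2,6] [5,7] [9,10] [5,11] [12,14] [9,15] [13,16] [17,21]
{[2,3],[2,6]} hit by 3; {[5,7]} hit by 7; {[9,10],[5,11]} hit by 10; {[12,14],[9,15],[13,16]} hit by 14; {[17,21]} hit by 21.
Points: 3, 7, 10, 14, 21 (5 total).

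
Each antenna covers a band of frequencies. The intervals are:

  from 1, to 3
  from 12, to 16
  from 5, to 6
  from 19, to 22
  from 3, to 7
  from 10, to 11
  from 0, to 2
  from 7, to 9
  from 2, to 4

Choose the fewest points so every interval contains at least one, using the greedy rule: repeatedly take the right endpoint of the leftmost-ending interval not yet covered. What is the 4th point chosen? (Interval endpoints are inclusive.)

Sort by right endpoint; whenever an interval is uncovered, place a point at its right end.
By right end: [0,2]  [1,3]  [2,4]  [5,6]  [3,7]  [7,9]  [10,11]  [12,16]  [19,22]
[0,2] uncovered → point at 2; [5,6] uncovered → point at 6; [7,9] uncovered → point at 9; [10,11] uncovered → point at 11; [12,16] uncovered → point at 16; [19,22] uncovered → point at 22.
Points: 2, 6, 9, 11, 16, 22 (6 total).

11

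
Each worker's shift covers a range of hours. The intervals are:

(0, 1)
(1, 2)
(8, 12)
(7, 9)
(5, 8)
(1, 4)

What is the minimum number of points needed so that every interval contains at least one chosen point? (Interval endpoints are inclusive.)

2

Process intervals by earliest right end; each time one isn't hit yet, stab at its right endpoint.
Sorted: [0,1] [1,2] [1,4] [5,8] [7,9] [8,12]
{[0,1],[1,2],[1,4]} hit by 1; {[5,8],[7,9],[8,12]} hit by 8.
Points: 1, 8 (2 total).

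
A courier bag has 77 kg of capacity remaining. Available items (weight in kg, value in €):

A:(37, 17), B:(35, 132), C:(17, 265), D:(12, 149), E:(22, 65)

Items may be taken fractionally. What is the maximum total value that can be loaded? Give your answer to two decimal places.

Sort by value per unit weight and fill in that order.
Ratios (sorted): C 15.59, D 12.42, B 3.77, E 2.95, A 0.46
take C (17 @ 265); take D (12 @ 149); take B (35 @ 132); take 13/22 of E → 38.41. Capacity used 77/77.
Total value = 584.41

584.41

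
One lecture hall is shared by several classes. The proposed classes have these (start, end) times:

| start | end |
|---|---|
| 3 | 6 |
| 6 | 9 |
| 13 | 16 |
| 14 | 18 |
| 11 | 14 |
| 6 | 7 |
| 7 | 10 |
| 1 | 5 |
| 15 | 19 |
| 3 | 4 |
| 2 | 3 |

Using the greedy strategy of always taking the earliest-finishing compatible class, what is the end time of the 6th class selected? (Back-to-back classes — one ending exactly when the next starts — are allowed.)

Sort by end time and greedily take each interval whose start is ≥ the last chosen end.
Sorted by end: (2,3)  (3,4)  (1,5)  (3,6)  (6,7)  (6,9)  (7,10)  (11,14)  (13,16)  (14,18)  (15,19)
take (2,3); take (3,4); skip (3,6); take (6,7); skip (6,9); take (7,10); take (11,14); take (14,18).
Selected: (2,3) (3,4) (6,7) (7,10) (11,14) (14,18)

18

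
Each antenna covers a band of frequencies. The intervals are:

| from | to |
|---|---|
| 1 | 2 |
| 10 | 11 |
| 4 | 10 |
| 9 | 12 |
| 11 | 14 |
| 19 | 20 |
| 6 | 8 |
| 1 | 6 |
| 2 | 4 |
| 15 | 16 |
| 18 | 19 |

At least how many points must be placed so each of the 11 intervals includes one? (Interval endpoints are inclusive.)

5

By right end: [1,2]  [2,4]  [1,6]  [6,8]  [4,10]  [10,11]  [9,12]  [11,14]  [15,16]  [18,19]  [19,20]
[1,2] uncovered → point at 2; [6,8] uncovered → point at 8; [10,11] uncovered → point at 11; [15,16] uncovered → point at 16; [18,19] uncovered → point at 19.
Points: 2, 8, 11, 16, 19 (5 total).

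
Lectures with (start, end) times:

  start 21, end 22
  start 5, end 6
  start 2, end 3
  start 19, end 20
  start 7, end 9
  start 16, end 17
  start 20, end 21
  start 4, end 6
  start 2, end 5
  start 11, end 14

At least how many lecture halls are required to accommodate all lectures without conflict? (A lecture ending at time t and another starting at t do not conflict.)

Events (time:±→running): 2:+→1 2:+→2 … peak 2.

2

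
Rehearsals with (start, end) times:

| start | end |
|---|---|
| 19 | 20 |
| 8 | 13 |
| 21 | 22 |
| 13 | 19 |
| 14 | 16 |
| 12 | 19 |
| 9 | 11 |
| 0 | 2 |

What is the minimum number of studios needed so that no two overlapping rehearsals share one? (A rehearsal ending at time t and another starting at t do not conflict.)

3

Count concurrent intervals with a sweep; the peak is the room count.
Events (time:±→running): 0:+→1 2:-→0 8:+→1 9:+→2 11:-→1 12:+→2 13:-→1 13:+→2 14:+→3 … peak 3.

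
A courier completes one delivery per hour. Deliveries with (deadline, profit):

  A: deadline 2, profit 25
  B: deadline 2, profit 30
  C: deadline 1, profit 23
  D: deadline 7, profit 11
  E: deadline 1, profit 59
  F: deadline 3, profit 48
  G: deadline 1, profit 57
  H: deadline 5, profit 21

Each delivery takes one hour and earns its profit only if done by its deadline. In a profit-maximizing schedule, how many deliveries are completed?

Profit order: E=59 G=57 F=48 B=30 A=25 C=23 H=21 D=11
Assign: E→slot 1, G skipped, F→slot 3, B→slot 2, A skipped, C skipped, H→slot 5, D→slot 7.
Slots: [1:E] [2:B] [3:F] [5:H] [7:D]
5 of 8 scheduled.

5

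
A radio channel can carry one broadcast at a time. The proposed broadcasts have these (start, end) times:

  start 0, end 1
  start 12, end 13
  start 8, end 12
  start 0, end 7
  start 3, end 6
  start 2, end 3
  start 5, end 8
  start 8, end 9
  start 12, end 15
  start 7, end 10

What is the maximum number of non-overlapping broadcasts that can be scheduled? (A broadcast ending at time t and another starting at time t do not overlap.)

5

Sorted by end: (0,1)  (2,3)  (3,6)  (0,7)  (5,8)  (8,9)  (7,10)  (8,12)  (12,13)  (12,15)
take (0,1); take (2,3); take (3,6); skip (0,7); take (8,9); skip (8,12); take (12,13).
Selected 5 broadcasts.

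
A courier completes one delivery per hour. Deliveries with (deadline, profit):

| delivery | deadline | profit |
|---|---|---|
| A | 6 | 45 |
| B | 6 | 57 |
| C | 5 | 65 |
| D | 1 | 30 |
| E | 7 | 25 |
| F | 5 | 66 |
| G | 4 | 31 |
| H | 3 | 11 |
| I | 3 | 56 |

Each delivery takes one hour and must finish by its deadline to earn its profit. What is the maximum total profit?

By profit: F(d5,66), C(d5,65), B(d6,57), I(d3,56), A(d6,45), G(d4,31), D(d1,30), E(d7,25), H(d3,11)
F→slot 5; C→slot 4; B→slot 6; I→slot 3; A→slot 2; G→slot 1; D skipped; E→slot 7; H skipped.
Profit = 31 + 45 + 56 + 65 + 66 + 57 + 25 = 345

345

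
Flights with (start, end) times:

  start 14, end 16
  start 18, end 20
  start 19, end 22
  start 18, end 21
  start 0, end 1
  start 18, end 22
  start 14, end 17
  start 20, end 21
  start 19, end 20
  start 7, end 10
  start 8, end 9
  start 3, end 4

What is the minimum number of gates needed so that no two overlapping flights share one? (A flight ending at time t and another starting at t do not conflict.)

5

The answer is the maximum number of intervals overlapping at any instant.
Events (time:±→running): 0:+→1 1:-→0 3:+→1 4:-→0 7:+→1 8:+→2 9:-→1 10:-→0 14:+→1 14:+→2 16:-→1 17:-→0 18:+→1 18:+→2 18:+→3 19:+→4 19:+→5 … peak 5.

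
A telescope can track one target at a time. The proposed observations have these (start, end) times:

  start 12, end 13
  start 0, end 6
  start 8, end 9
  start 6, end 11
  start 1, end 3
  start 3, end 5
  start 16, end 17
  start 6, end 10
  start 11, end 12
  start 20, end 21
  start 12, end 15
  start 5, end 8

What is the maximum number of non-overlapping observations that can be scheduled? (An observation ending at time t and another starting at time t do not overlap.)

By end time: (1,3), (3,5), (0,6), (5,8), (8,9), (6,10), (6,11), (11,12), (12,13), (12,15), (16,17), (20,21).
Pick (1,3); next start ≥ 3 → (3,5); next start ≥ 5 → (5,8); next start ≥ 8 → (8,9); next start ≥ 9 → (11,12); next start ≥ 12 → (12,13); next start ≥ 13 → (16,17); next start ≥ 17 → (20,21).
Selected 8 observations.

8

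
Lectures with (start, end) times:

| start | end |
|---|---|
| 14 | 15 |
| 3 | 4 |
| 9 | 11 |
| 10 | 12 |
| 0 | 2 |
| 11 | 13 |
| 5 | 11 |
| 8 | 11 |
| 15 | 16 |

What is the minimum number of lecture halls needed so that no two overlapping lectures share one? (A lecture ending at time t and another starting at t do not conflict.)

4

Count concurrent intervals with a sweep; the peak is the room count.
starts: [0, 3, 5, 8, 9, 10, 11, 14, 15]
ends:   [2, 4, 11, 11, 11, 12, 13, 15, 16]
s0→1 e2→0 s3→1 e4→0 s5→1 s8→2 s9→3 s10→4  — peak 4.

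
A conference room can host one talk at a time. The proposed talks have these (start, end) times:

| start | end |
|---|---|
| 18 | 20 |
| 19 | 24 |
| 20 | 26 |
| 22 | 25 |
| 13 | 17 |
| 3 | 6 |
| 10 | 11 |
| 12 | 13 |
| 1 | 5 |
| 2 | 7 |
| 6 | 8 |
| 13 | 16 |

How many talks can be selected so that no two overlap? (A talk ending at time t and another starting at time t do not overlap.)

7

Order by finish time; keep every interval that doesn't clash with the previous kept one.
By end time: (1,5), (3,6), (2,7), (6,8), (10,11), (12,13), (13,16), (13,17), (18,20), (19,24), (22,25), (20,26).
Pick (1,5); next start ≥ 5 → (6,8); next start ≥ 8 → (10,11); next start ≥ 11 → (12,13); next start ≥ 13 → (13,16); next start ≥ 16 → (18,20); next start ≥ 20 → (22,25).
Selected 7 talks.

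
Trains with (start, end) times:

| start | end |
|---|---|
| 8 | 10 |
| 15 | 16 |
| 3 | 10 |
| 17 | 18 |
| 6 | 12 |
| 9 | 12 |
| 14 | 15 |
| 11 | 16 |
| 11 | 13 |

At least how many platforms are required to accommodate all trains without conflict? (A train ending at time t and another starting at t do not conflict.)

4

starts: [3, 6, 8, 9, 11, 11, 14, 15, 17]
ends:   [10, 10, 12, 12, 13, 15, 16, 16, 18]
s3→1 s6→2 s8→3 s9→4  — peak 4.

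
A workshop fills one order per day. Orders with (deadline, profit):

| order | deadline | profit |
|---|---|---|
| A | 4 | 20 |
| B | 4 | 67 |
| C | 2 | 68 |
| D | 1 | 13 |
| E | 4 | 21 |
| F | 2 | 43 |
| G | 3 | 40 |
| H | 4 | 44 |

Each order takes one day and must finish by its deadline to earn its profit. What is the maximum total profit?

Profit order: C=68 B=67 H=44 F=43 G=40 E=21 A=20 D=13
Assign: C→slot 2, B→slot 4, H→slot 3, F→slot 1, G skipped, E skipped, A skipped, D skipped.
Slots: [1:F] [2:C] [3:H] [4:B]
Profit = 43 + 68 + 44 + 67 = 222

222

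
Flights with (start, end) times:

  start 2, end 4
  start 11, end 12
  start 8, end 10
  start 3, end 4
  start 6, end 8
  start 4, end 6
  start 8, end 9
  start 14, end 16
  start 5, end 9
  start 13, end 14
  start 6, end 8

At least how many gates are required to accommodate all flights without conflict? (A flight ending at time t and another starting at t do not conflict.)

The answer is the maximum number of intervals overlapping at any instant.
starts: [2, 3, 4, 5, 6, 6, 8, 8, 11, 13, 14]
ends:   [4, 4, 6, 8, 8, 9, 9, 10, 12, 14, 16]
s2→1 s3→2 e4→1 e4→0 s4→1 s5→2 e6→1 s6→2 s6→3  — peak 3.

3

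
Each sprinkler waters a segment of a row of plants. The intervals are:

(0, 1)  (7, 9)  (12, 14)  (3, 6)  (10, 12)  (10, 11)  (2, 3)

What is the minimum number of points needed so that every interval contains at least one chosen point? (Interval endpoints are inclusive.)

5

Sort by right endpoint; whenever an interval is uncovered, place a point at its right end.
Sorted: [0,1] [2,3] [3,6] [7,9] [10,11] [10,12] [12,14]
{[0,1]} hit by 1; {[2,3],[3,6]} hit by 3; {[7,9]} hit by 9; {[10,11],[10,12]} hit by 11; {[12,14]} hit by 14.
Points: 1, 3, 9, 11, 14 (5 total).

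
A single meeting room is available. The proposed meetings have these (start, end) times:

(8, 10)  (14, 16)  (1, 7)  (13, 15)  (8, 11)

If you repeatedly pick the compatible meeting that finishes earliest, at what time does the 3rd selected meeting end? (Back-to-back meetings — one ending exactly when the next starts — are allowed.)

Order by finish time; keep every interval that doesn't clash with the previous kept one.
By end time: (1,7), (8,10), (8,11), (13,15), (14,16).
Pick (1,7); next start ≥ 7 → (8,10); next start ≥ 10 → (13,15).
Selected: (1,7) (8,10) (13,15)

15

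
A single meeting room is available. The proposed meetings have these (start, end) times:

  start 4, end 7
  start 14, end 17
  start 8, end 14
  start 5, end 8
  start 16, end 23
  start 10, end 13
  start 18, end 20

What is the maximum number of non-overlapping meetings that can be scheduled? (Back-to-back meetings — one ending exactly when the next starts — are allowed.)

4

Order by finish time; keep every interval that doesn't clash with the previous kept one.
Sorted by end: (4,7)  (5,8)  (10,13)  (8,14)  (14,17)  (18,20)  (16,23)
take (4,7); take (10,13); take (14,17); take (18,20).
Selected 4 meetings.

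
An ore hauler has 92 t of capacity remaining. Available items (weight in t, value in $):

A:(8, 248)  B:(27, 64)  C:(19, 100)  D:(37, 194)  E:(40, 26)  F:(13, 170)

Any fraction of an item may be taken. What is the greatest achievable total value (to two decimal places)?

Sort by value per unit weight and fill in that order.
Order: A (248/8=31.00) > F (170/13=13.08) > C (100/19=5.26) > D (194/37=5.24) > B (64/27=2.37) > E (26/40=0.65)
Fill: take A (8 @ 248) → take F (13 @ 170) → take C (19 @ 100) → take D (37 @ 194) → take 15/27 of B → 35.56; 92/92 used.
Total value = 747.56

747.56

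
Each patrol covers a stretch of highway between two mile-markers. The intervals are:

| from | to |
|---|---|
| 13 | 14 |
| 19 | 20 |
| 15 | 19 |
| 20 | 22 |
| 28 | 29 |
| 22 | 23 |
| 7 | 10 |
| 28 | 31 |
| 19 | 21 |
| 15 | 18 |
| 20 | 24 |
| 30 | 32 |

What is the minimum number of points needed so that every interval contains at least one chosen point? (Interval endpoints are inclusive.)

Sorted: [7,10] [13,14] [15,18] [15,19] [19,20] [19,21] [20,22] [22,23] [20,24] [28,29] [28,31] [30,32]
{[7,10]} hit by 10; {[13,14]} hit by 14; {[15,18],[15,19]} hit by 18; {[19,20],[19,21],[20,22]} hit by 20; {[22,23],[20,24]} hit by 23; {[28,29],[28,31]} hit by 29; {[30,32]} hit by 32.
Points: 10, 14, 18, 20, 23, 29, 32 (7 total).

7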